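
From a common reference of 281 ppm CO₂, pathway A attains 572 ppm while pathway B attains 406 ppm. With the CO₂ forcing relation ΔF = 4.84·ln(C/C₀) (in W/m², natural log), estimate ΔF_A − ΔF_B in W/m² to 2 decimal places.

ΔF_A − ΔF_B = 1.66 W/m²

ΔF_A = 4.84 ln(572/281) = 4.84 × 0.71078 = 3.4402 W/m².
ΔF_B = 4.84 ln(406/281) = 4.84 × 0.36800 = 1.7811 W/m².
Difference: 3.4402 − 1.7811 = 1.6591 W/m².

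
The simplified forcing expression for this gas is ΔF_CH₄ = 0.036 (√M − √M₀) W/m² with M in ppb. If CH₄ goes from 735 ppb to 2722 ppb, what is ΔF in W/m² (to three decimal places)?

CH₄: 0.036 × (√2722 − √735) = 0.036 × (52.1728 − 27.1109) = 0.036 × 25.0619 = 0.9022 W/m².

ΔF = 0.902 W/m²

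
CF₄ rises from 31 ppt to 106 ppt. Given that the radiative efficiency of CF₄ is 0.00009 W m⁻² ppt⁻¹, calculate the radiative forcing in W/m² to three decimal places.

ΔF = 0.007 W/m²

CF₄: ΔF = 0.00009 × (106 − 31) = 0.00009 × 75 = 0.0068 W/m².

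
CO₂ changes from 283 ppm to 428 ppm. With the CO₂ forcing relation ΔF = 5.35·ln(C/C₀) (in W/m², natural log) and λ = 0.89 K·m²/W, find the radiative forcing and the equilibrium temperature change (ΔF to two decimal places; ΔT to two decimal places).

ΔF = 2.21 W/m²; ΔT = 1.97 K

CO₂: 5.35 × ln(428/283) = 5.35 × ln(1.51237) = 5.35 × 0.41368 = 2.2132 W/m².
ΔT = λ ΔF = 0.89 × 2.21 = 1.9669 K.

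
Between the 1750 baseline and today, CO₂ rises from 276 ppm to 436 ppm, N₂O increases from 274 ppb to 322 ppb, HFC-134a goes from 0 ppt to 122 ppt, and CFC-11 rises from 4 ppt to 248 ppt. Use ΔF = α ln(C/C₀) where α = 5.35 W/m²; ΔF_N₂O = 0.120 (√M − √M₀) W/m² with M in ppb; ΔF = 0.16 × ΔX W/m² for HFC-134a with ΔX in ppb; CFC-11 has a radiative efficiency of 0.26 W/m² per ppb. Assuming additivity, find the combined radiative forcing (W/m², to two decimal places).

ΔF = 2.70 W/m²

CO₂: 5.35 × ln(436/276) = 5.35 × ln(1.57971) = 5.35 × 0.45724 = 2.4462 W/m².
N₂O: 0.120 × (√322 − √274) = 0.120 × (17.9444 − 16.5529) = 0.120 × 1.3915 = 0.1670 W/m².
HFC-134a: Δ = 122 − 0 = 122 ppt = 0.122 ppb; ΔF = 0.16 × 0.122 = 0.0195 W/m².
CFC-11: Δ = 248 − 4 = 244 ppt = 0.244 ppb; ΔF = 0.26 × 0.244 = 0.0634 W/m².
Total ΔF = 2.4462 + 0.1670 + 0.0195 + 0.0634 = 2.6961 W/m².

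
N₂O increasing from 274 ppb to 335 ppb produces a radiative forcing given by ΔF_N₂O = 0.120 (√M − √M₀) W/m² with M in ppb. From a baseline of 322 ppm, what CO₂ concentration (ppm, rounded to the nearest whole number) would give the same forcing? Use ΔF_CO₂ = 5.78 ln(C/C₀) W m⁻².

N₂O forcing: 0.120 × (√335 − √274) = 0.120 × (18.3030 − 16.5529) = 0.120 × 1.7501 = 0.21001 W/m².
Set 5.78 ln(C/322) = 0.21001: ln(C/322) = 0.21001/5.78 = 0.03633, so C = 322 × e^0.03633 = 322 × 1.03700 = 333.91 ppm.

C ≈ 334 ppm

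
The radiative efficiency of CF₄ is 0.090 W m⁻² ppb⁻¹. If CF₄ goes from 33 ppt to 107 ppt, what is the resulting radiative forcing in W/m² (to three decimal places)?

CF₄: Δ = 107 − 33 = 74 ppt = 0.074 ppb; ΔF = 0.090 × 0.074 = 0.0067 W/m².

ΔF = 0.007 W/m²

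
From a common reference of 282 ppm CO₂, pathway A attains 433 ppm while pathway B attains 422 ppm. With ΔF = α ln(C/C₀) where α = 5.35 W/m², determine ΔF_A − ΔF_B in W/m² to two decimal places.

ΔF_A − ΔF_B = 0.14 W/m²

ΔF_A = 5.35 ln(433/282) = 5.35 × 0.42883 = 2.2942 W/m².
ΔF_B = 5.35 ln(422/282) = 5.35 × 0.40310 = 2.1566 W/m².
Difference: 2.2942 − 2.1566 = 0.1376 W/m².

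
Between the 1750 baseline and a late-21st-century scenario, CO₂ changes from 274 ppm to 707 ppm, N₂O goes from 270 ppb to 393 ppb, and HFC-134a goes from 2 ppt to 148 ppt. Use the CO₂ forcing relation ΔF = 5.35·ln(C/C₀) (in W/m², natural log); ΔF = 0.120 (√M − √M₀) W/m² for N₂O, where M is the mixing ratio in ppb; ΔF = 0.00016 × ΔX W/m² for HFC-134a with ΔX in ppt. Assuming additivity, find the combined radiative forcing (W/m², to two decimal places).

CO₂: 5.35 × ln(707/274) = 5.35 × ln(2.58029) = 5.35 × 0.94790 = 5.0713 W/m².
N₂O: 0.120 × (√393 − √270) = 0.120 × (19.8242 − 16.4317) = 0.120 × 3.3925 = 0.4071 W/m².
HFC-134a: ΔF = 0.00016 × (148 − 2) = 0.00016 × 146 = 0.0234 W/m².
Total ΔF = 5.0713 + 0.4071 + 0.0234 = 5.5018 W/m².

ΔF = 5.50 W/m²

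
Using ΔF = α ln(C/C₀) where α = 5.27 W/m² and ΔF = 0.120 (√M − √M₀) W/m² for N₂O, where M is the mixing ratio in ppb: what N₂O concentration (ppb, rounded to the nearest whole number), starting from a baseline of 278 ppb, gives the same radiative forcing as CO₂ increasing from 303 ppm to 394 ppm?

M ≈ 796 ppb

CO₂ forcing: 5.27 × ln(394/303) = 5.27 × 0.262618 = 1.38400 W/m².
Set 0.120(√M − √278) = 1.38400: √M = 1.38400/0.120 + √278 = 11.5333 + 16.6733 = 28.2066.
M = (28.2066)² = 795.61 ppb.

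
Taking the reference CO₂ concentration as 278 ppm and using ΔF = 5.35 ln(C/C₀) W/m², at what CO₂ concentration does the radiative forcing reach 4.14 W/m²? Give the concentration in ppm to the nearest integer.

Set 5.35 ln(C/278) = 4.14, so ln(C/278) = 4.14/5.35 = 0.77383.
Then C/278 = e^0.77383 = 2.16805, giving C = 278 × 2.16805 = 602.72 ppm.

C ≈ 603 ppm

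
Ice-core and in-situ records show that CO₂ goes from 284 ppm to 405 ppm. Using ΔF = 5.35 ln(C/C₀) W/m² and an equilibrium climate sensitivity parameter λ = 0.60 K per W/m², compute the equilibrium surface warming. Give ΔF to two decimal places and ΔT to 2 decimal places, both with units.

CO₂: 5.35 × ln(405/284) = 5.35 × ln(1.42606) = 5.35 × 0.35492 = 1.8988 W/m².
ΔT = λ ΔF = 0.60 × 1.90 = 1.1400 K.

ΔF = 1.90 W/m²; ΔT = 1.14 K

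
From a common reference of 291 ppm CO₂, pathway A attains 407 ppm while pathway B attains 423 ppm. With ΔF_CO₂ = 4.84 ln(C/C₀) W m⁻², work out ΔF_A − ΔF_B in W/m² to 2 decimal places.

ΔF_A − ΔF_B = -0.19 W/m²

ΔF_A = 4.84 ln(407/291) = 4.84 × 0.33549 = 1.6238 W/m².
ΔF_B = 4.84 ln(423/291) = 4.84 × 0.37405 = 1.8104 W/m².
Difference: 1.6238 − 1.8104 = -0.1866 W/m².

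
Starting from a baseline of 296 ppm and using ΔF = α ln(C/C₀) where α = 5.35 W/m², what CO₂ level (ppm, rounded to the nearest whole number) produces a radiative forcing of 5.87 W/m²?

C ≈ 887 ppm

Set 5.35 ln(C/296) = 5.87, so ln(C/296) = 5.87/5.35 = 1.09720.
Then C/296 = e^1.09720 = 2.99577, giving C = 296 × 2.99577 = 886.75 ppm.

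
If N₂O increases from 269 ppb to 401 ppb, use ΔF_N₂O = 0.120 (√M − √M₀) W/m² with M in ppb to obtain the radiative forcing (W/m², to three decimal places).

N₂O: 0.120 × (√401 − √269) = 0.120 × (20.0250 − 16.4012) = 0.120 × 3.6238 = 0.4349 W/m².

ΔF = 0.435 W/m²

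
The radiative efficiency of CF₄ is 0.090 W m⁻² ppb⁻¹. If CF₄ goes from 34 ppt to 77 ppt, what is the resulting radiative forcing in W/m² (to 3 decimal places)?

ΔF = 0.004 W/m²

CF₄: Δ = 77 − 34 = 43 ppt = 0.043 ppb; ΔF = 0.090 × 0.043 = 0.0039 W/m².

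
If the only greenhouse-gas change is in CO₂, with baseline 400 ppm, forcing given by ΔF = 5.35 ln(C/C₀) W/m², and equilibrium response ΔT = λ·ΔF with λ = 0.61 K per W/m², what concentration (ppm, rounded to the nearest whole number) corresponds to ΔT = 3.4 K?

C ≈ 1134 ppm

Required forcing: ΔF = ΔT/λ = 3.4/0.61 = 5.5738 W/m².
Then ln(C/400) = ΔF/5.35 = 5.5738/5.35 = 1.04183.
So C = 400 × e^1.04183 = 400 × 2.83440 = 1133.76 ppm.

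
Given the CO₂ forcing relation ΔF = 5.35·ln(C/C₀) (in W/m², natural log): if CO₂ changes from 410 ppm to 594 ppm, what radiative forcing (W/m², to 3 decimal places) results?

CO₂: 5.35 × ln(594/410) = 5.35 × ln(1.44878) = 5.35 × 0.37072 = 1.9834 W/m².

ΔF = 1.983 W/m²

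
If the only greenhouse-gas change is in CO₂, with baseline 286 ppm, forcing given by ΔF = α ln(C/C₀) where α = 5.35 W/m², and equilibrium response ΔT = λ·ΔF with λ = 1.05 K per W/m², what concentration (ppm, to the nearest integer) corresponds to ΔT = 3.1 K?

C ≈ 497 ppm

Required forcing: ΔF = ΔT/λ = 3.1/1.05 = 2.9524 W/m².
Then ln(C/286) = ΔF/5.35 = 2.9524/5.35 = 0.55185.
So C = 286 × e^0.55185 = 286 × 1.73646 = 496.63 ppm.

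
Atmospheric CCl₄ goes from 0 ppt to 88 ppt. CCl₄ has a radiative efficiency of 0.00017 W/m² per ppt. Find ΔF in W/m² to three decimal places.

ΔF = 0.015 W/m²

CCl₄: ΔF = 0.00017 × (88 − 0) = 0.00017 × 88 = 0.0150 W/m².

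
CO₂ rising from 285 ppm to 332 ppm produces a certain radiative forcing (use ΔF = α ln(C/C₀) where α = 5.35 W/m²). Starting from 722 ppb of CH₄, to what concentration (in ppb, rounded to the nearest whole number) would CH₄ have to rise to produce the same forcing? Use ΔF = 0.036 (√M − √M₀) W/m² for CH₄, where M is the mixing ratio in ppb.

M ≈ 2456 ppb

CO₂ forcing: 5.35 × ln(332/285) = 5.35 × 0.152646 = 0.81666 W/m².
Set 0.036(√M − √722) = 0.81666: √M = 0.81666/0.036 + √722 = 22.6850 + 26.8701 = 49.5551.
M = (49.5551)² = 2455.71 ppb.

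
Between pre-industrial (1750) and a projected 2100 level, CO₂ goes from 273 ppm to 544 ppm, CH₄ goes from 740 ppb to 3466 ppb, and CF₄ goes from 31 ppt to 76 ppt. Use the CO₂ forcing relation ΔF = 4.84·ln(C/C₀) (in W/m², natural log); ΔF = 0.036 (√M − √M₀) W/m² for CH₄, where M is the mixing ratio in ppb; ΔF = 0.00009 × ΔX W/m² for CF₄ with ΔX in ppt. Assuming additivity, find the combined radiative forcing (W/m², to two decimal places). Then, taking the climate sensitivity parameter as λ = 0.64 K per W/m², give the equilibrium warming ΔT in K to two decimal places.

ΔF = 4.48 W/m²; ΔT = 2.87 K

CO₂: 4.84 × ln(544/273) = 4.84 × ln(1.99267) = 4.84 × 0.68948 = 3.3371 W/m².
CH₄: 0.036 × (√3466 − √740) = 0.036 × (58.8727 − 27.2029) = 0.036 × 31.6698 = 1.1401 W/m².
CF₄: ΔF = 0.00009 × (76 − 31) = 0.00009 × 45 = 0.0041 W/m².
Total ΔF = 3.3371 + 1.1401 + 0.0041 = 4.4813 W/m².
ΔT = λ ΔF = 0.64 × 4.48 = 2.8672 K.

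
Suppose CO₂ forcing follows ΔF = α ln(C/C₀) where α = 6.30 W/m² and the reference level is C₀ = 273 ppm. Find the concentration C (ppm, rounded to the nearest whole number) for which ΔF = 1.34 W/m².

Set 6.30 ln(C/273) = 1.34, so ln(C/273) = 1.34/6.30 = 0.21270.
Then C/273 = e^0.21270 = 1.23701, giving C = 273 × 1.23701 = 337.70 ppm.

C ≈ 338 ppm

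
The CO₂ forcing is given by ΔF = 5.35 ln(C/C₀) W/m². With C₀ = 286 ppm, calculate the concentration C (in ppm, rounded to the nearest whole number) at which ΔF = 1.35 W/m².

Set 5.35 ln(C/286) = 1.35, so ln(C/286) = 1.35/5.35 = 0.25234.
Then C/286 = e^0.25234 = 1.28703, giving C = 286 × 1.28703 = 368.09 ppm.

C ≈ 368 ppm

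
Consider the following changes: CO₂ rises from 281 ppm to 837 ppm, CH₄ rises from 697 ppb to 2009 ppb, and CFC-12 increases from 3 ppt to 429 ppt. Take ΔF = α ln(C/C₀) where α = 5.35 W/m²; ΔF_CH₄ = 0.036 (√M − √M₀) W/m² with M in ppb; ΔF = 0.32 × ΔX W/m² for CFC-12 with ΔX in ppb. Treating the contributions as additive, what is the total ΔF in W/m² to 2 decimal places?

CO₂: 5.35 × ln(837/281) = 5.35 × ln(2.97865) = 5.35 × 1.09147 = 5.8394 W/m².
CH₄: 0.036 × (√2009 − √697) = 0.036 × (44.8219 − 26.4008) = 0.036 × 18.4211 = 0.6632 W/m².
CFC-12: Δ = 429 − 3 = 426 ppt = 0.426 ppb; ΔF = 0.32 × 0.426 = 0.1363 W/m².
Total ΔF = 5.8394 + 0.6632 + 0.1363 = 6.6389 W/m².

ΔF = 6.64 W/m²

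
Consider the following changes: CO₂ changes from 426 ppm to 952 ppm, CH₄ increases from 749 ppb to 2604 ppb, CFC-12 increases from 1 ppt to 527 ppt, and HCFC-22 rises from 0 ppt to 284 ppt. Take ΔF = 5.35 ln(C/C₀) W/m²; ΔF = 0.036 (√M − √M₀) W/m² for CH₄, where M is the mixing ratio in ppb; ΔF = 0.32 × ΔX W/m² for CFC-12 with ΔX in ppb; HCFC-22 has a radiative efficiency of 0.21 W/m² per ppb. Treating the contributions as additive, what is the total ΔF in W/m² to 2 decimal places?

ΔF = 5.38 W/m²

CO₂: 5.35 × ln(952/426) = 5.35 × ln(2.23474) = 5.35 × 0.80412 = 4.3020 W/m².
CH₄: 0.036 × (√2604 − √749) = 0.036 × (51.0294 − 27.3679) = 0.036 × 23.6615 = 0.8518 W/m².
CFC-12: Δ = 527 − 1 = 526 ppt = 0.526 ppb; ΔF = 0.32 × 0.526 = 0.1683 W/m².
HCFC-22: Δ = 284 − 0 = 284 ppt = 0.284 ppb; ΔF = 0.21 × 0.284 = 0.0596 W/m².
Total ΔF = 4.3020 + 0.8518 + 0.1683 + 0.0596 = 5.3817 W/m².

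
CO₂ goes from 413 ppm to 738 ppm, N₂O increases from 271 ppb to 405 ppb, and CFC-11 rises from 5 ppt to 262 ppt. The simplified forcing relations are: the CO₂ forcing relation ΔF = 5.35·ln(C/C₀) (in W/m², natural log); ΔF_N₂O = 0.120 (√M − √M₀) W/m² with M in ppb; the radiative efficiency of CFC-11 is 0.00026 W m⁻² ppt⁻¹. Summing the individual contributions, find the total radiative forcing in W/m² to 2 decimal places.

ΔF = 3.61 W/m²

CO₂: 5.35 × ln(738/413) = 5.35 × ln(1.78692) = 5.35 × 0.58049 = 3.1056 W/m².
N₂O: 0.120 × (√405 − √271) = 0.120 × (20.1246 − 16.4621) = 0.120 × 3.6625 = 0.4395 W/m².
CFC-11: ΔF = 0.00026 × (262 − 5) = 0.00026 × 257 = 0.0668 W/m².
Total ΔF = 3.1056 + 0.4395 + 0.0668 = 3.6119 W/m².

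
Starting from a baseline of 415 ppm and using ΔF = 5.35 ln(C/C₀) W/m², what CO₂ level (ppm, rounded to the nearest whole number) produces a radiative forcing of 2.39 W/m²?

C ≈ 649 ppm

Set 5.35 ln(C/415) = 2.39, so ln(C/415) = 2.39/5.35 = 0.44673.
Then C/415 = e^0.44673 = 1.56319, giving C = 415 × 1.56319 = 648.72 ppm.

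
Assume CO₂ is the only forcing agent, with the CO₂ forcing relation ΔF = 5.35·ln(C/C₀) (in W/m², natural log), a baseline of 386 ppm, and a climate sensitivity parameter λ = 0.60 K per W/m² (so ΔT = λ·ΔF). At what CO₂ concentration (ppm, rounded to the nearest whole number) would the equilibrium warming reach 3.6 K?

Required forcing: ΔF = ΔT/λ = 3.6/0.60 = 6.0000 W/m².
Then ln(C/386) = ΔF/5.35 = 6.0000/5.35 = 1.12150.
So C = 386 × e^1.12150 = 386 × 3.06945 = 1184.81 ppm.

C ≈ 1185 ppm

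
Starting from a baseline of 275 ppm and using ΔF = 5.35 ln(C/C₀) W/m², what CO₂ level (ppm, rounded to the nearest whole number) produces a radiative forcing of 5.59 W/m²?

C ≈ 782 ppm

Set 5.35 ln(C/275) = 5.59, so ln(C/275) = 5.59/5.35 = 1.04486.
Then C/275 = e^1.04486 = 2.84300, giving C = 275 × 2.84300 = 781.83 ppm.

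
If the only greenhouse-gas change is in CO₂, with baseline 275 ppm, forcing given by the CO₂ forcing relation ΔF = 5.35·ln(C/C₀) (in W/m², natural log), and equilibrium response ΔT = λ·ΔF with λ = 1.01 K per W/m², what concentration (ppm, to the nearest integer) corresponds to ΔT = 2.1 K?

Required forcing: ΔF = ΔT/λ = 2.1/1.01 = 2.0792 W/m².
Then ln(C/275) = ΔF/5.35 = 2.0792/5.35 = 0.38864.
So C = 275 × e^0.38864 = 275 × 1.47497 = 405.62 ppm.

C ≈ 406 ppm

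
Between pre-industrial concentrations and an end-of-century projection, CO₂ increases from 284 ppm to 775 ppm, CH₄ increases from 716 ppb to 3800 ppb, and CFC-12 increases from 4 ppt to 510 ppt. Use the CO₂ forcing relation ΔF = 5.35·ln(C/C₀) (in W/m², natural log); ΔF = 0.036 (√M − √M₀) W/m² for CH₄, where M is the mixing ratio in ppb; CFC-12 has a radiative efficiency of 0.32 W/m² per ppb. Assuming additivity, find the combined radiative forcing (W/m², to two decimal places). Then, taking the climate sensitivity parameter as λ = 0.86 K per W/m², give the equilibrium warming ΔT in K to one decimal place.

ΔF = 6.79 W/m²; ΔT = 5.8 K

CO₂: 5.35 × ln(775/284) = 5.35 × ln(2.72887) = 5.35 × 1.00389 = 5.3708 W/m².
CH₄: 0.036 × (√3800 − √716) = 0.036 × (61.6441 − 26.7582) = 0.036 × 34.8859 = 1.2559 W/m².
CFC-12: Δ = 510 − 4 = 506 ppt = 0.506 ppb; ΔF = 0.32 × 0.506 = 0.1619 W/m².
Total ΔF = 5.3708 + 1.2559 + 0.1619 = 6.7886 W/m².
ΔT = λ ΔF = 0.86 × 6.79 = 5.8394 K.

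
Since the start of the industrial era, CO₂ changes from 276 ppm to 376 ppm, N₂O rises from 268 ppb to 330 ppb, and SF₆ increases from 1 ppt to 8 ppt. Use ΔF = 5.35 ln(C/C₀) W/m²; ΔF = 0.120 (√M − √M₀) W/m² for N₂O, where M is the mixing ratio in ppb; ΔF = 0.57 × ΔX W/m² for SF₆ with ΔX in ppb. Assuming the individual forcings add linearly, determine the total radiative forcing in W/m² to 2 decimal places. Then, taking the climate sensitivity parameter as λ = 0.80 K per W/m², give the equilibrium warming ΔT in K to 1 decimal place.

ΔF = 1.87 W/m²; ΔT = 1.5 K

CO₂: 5.35 × ln(376/276) = 5.35 × ln(1.36232) = 5.35 × 0.30919 = 1.6542 W/m².
N₂O: 0.120 × (√330 − √268) = 0.120 × (18.1659 − 16.3707) = 0.120 × 1.7952 = 0.2154 W/m².
SF₆: Δ = 8 − 1 = 7 ppt = 0.007 ppb; ΔF = 0.57 × 0.007 = 0.0040 W/m².
Total ΔF = 1.6542 + 0.2154 + 0.0040 = 1.8736 W/m².
ΔT = λ ΔF = 0.80 × 1.87 = 1.4960 K.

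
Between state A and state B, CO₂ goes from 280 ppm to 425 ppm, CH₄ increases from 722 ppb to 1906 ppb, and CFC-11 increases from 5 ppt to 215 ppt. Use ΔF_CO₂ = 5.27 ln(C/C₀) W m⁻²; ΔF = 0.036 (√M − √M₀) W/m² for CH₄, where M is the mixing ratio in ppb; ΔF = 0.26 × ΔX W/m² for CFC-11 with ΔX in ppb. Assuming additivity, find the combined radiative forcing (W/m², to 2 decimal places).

CO₂: 5.27 × ln(425/280) = 5.27 × ln(1.51786) = 5.27 × 0.41730 = 2.1992 W/m².
CH₄: 0.036 × (√1906 − √722) = 0.036 × (43.6578 − 26.8701) = 0.036 × 16.7877 = 0.6044 W/m².
CFC-11: Δ = 215 − 5 = 210 ppt = 0.210 ppb; ΔF = 0.26 × 0.210 = 0.0546 W/m².
Total ΔF = 2.1992 + 0.6044 + 0.0546 = 2.8582 W/m².

ΔF = 2.86 W/m²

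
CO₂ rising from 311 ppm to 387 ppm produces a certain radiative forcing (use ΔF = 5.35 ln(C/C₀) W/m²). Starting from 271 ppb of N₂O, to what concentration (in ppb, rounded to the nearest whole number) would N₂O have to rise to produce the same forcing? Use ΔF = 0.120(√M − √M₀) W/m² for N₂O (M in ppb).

CO₂ forcing: 5.35 × ln(387/311) = 5.35 × 0.218632 = 1.16968 W/m².
Set 0.120(√M − √271) = 1.16968: √M = 1.16968/0.120 + √271 = 9.7473 + 16.4621 = 26.2094.
M = (26.2094)² = 686.93 ppb.

M ≈ 687 ppb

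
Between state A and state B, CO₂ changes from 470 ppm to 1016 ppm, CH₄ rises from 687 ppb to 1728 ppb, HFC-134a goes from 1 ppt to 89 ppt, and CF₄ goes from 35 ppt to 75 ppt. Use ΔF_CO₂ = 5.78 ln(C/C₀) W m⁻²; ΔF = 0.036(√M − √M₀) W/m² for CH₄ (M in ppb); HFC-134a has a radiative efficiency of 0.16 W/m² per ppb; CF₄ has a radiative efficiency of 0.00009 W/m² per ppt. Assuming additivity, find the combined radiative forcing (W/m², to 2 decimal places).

ΔF = 5.03 W/m²

CO₂: 5.78 × ln(1016/470) = 5.78 × ln(2.16170) = 5.78 × 0.77089 = 4.4557 W/m².
CH₄: 0.036 × (√1728 − √687) = 0.036 × (41.5692 − 26.2107) = 0.036 × 15.3585 = 0.5529 W/m².
HFC-134a: Δ = 89 − 1 = 88 ppt = 0.088 ppb; ΔF = 0.16 × 0.088 = 0.0141 W/m².
CF₄: ΔF = 0.00009 × (75 − 35) = 0.00009 × 40 = 0.0036 W/m².
Total ΔF = 4.4557 + 0.5529 + 0.0141 + 0.0036 = 5.0263 W/m².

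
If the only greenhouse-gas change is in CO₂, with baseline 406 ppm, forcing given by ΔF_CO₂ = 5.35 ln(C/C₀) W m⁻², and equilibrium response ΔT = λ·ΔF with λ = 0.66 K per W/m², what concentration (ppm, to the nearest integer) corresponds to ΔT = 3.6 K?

Required forcing: ΔF = ΔT/λ = 3.6/0.66 = 5.4545 W/m².
Then ln(C/406) = ΔF/5.35 = 5.4545/5.35 = 1.01953.
So C = 406 × e^1.01953 = 406 × 2.77189 = 1125.39 ppm.

C ≈ 1125 ppm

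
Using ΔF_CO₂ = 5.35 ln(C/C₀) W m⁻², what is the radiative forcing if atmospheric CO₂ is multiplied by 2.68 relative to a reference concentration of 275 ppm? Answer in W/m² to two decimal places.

Because the forcing depends only on the ratio C/C₀, the initial concentration does not enter.
ΔF = 5.35 × ln(2.68) = 5.35 × 0.98582 = 5.2741 W/m².

ΔF = 5.27 W/m²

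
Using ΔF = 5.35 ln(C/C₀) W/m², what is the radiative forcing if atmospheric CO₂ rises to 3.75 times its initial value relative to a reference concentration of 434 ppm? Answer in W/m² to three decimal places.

ΔF = 7.071 W/m²

Because the forcing depends only on the ratio C/C₀, the initial concentration does not enter.
ΔF = 5.35 × ln(3.75) = 5.35 × 1.32176 = 7.0714 W/m².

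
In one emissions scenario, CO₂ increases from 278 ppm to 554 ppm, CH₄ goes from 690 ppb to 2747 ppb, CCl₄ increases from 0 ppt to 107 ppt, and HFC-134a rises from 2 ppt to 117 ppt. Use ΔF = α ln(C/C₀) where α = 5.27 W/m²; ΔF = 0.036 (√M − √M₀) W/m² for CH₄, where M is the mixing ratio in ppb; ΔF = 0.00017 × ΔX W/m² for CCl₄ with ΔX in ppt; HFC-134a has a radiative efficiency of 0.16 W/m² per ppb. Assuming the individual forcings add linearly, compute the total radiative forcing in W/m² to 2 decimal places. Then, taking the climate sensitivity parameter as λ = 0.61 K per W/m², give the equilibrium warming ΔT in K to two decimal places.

ΔF = 4.61 W/m²; ΔT = 2.81 K

CO₂: 5.27 × ln(554/278) = 5.27 × ln(1.99281) = 5.27 × 0.68955 = 3.6339 W/m².
CH₄: 0.036 × (√2747 − √690) = 0.036 × (52.4118 − 26.2679) = 0.036 × 26.1439 = 0.9412 W/m².
CCl₄: ΔF = 0.00017 × (107 − 0) = 0.00017 × 107 = 0.0182 W/m².
HFC-134a: Δ = 117 − 2 = 115 ppt = 0.115 ppb; ΔF = 0.16 × 0.115 = 0.0184 W/m².
Total ΔF = 3.6339 + 0.9412 + 0.0182 + 0.0184 = 4.6117 W/m².
ΔT = λ ΔF = 0.61 × 4.61 = 2.8121 K.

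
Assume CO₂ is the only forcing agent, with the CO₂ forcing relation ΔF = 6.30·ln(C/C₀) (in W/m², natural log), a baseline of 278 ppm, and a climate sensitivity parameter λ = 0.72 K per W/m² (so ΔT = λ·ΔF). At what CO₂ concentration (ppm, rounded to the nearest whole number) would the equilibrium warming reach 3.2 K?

C ≈ 563 ppm

Required forcing: ΔF = ΔT/λ = 3.2/0.72 = 4.4444 W/m².
Then ln(C/278) = ΔF/6.30 = 4.4444/6.30 = 0.70546.
So C = 278 × e^0.70546 = 278 × 2.02478 = 562.89 ppm.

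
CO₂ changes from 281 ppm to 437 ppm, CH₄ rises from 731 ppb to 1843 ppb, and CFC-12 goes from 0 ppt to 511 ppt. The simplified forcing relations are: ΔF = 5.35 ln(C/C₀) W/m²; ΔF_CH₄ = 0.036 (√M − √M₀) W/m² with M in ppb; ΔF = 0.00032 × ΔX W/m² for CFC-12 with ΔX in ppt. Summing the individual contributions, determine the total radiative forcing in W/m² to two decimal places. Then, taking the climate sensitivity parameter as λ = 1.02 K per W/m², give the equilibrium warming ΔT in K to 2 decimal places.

CO₂: 5.35 × ln(437/281) = 5.35 × ln(1.55516) = 5.35 × 0.44158 = 2.3625 W/m².
CH₄: 0.036 × (√1843 − √731) = 0.036 × (42.9302 − 27.0370) = 0.036 × 15.8932 = 0.5722 W/m².
CFC-12: ΔF = 0.00032 × (511 − 0) = 0.00032 × 511 = 0.1635 W/m².
Total ΔF = 2.3625 + 0.5722 + 0.1635 = 3.0982 W/m².
ΔT = λ ΔF = 1.02 × 3.10 = 3.1620 K.

ΔF = 3.10 W/m²; ΔT = 3.16 K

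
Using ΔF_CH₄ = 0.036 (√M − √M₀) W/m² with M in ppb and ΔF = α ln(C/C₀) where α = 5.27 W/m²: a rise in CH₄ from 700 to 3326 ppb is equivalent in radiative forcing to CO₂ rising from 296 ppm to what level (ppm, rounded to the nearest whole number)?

CH₄ forcing: 0.036 × (√3326 − √700) = 0.036 × (57.6715 − 26.4575) = 0.036 × 31.2140 = 1.12370 W/m².
Set 5.27 ln(C/296) = 1.12370: ln(C/296) = 1.12370/5.27 = 0.21323, so C = 296 × e^0.21323 = 296 × 1.23767 = 366.35 ppm.

C ≈ 366 ppm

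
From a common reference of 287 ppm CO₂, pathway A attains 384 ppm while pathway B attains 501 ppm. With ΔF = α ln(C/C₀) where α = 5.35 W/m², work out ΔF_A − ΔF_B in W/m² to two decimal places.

ΔF_A = 5.35 ln(384/287) = 5.35 × 0.29116 = 1.5577 W/m².
ΔF_B = 5.35 ln(501/287) = 5.35 × 0.55712 = 2.9806 W/m².
Difference: 1.5577 − 2.9806 = -1.4229 W/m².
(Equivalently, ΔF_A − ΔF_B = 5.35 ln(384/501) = 5.35 × -0.26596 = -1.4229 W/m².)

ΔF_A − ΔF_B = -1.42 W/m²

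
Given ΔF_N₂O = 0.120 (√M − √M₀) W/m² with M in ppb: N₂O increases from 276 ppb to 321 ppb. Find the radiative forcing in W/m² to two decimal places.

ΔF = 0.16 W/m²

N₂O: 0.120 × (√321 − √276) = 0.120 × (17.9165 − 16.6132) = 0.120 × 1.3033 = 0.1564 W/m².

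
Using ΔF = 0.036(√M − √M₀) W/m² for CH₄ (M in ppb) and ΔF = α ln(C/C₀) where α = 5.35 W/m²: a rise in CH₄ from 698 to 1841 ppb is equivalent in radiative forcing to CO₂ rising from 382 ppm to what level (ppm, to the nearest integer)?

C ≈ 427 ppm

CH₄ forcing: 0.036 × (√1841 − √698) = 0.036 × (42.9069 − 26.4197) = 0.036 × 16.4872 = 0.59354 W/m².
Set 5.35 ln(C/382) = 0.59354: ln(C/382) = 0.59354/5.35 = 0.11094, so C = 382 × e^0.11094 = 382 × 1.11733 = 426.82 ppm.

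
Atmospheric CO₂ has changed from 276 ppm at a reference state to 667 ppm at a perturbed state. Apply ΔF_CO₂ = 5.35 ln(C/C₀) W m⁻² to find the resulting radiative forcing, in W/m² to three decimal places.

CO₂ absorption bands are partially saturated, so forcing scales with the logarithm of the concentration ratio.
CO₂: 5.35 × ln(667/276) = 5.35 × ln(2.41667) = 5.35 × 0.88239 = 4.7208 W/m².

ΔF = 4.721 W/m²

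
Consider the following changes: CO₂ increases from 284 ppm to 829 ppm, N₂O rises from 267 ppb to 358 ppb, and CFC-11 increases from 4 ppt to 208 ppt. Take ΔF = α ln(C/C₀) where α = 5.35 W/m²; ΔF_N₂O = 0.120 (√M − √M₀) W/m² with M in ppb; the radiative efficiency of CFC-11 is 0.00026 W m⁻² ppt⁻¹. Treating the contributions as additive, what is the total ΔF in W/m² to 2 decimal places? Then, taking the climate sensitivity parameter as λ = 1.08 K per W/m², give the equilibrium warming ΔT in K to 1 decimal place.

ΔF = 6.09 W/m²; ΔT = 6.6 K

CO₂: 5.35 × ln(829/284) = 5.35 × ln(2.91901) = 5.35 × 1.07124 = 5.7311 W/m².
N₂O: 0.120 × (√358 − √267) = 0.120 × (18.9209 − 16.3401) = 0.120 × 2.5808 = 0.3097 W/m².
CFC-11: ΔF = 0.00026 × (208 − 4) = 0.00026 × 204 = 0.0530 W/m².
Total ΔF = 5.7311 + 0.3097 + 0.0530 = 6.0938 W/m².
ΔT = λ ΔF = 1.08 × 6.09 = 6.5772 K.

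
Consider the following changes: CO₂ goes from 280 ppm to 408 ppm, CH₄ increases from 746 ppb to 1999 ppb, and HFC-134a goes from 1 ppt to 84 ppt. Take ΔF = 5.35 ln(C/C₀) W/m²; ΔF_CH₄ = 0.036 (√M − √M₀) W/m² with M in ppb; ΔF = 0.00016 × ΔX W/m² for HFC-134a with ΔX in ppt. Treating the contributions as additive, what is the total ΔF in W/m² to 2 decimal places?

CO₂: 5.35 × ln(408/280) = 5.35 × ln(1.45714) = 5.35 × 0.37648 = 2.0142 W/m².
CH₄: 0.036 × (√1999 − √746) = 0.036 × (44.7102 − 27.3130) = 0.036 × 17.3972 = 0.6263 W/m².
HFC-134a: ΔF = 0.00016 × (84 − 1) = 0.00016 × 83 = 0.0133 W/m².
Total ΔF = 2.0142 + 0.6263 + 0.0133 = 2.6538 W/m².

ΔF = 2.65 W/m²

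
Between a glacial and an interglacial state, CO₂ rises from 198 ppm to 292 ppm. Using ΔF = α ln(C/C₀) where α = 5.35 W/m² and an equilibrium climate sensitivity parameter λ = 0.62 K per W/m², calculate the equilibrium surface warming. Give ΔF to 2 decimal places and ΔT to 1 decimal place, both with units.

CO₂: 5.35 × ln(292/198) = 5.35 × ln(1.47475) = 5.35 × 0.38849 = 2.0784 W/m².
ΔT = λ ΔF = 0.62 × 2.08 = 1.2896 K.

ΔF = 2.08 W/m²; ΔT = 1.3 K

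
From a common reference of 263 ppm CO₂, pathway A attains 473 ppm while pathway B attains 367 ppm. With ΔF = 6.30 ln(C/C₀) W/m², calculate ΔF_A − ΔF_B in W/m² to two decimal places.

ΔF_A = 6.30 ln(473/263) = 6.30 × 0.58694 = 3.6977 W/m².
ΔF_B = 6.30 ln(367/263) = 6.30 × 0.33321 = 2.0992 W/m².
Difference: 3.6977 − 2.0992 = 1.5985 W/m².

ΔF_A − ΔF_B = 1.60 W/m²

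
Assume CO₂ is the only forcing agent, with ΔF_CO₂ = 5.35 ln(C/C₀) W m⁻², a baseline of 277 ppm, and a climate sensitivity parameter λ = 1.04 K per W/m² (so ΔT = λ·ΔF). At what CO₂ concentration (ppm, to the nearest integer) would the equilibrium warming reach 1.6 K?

C ≈ 369 ppm

Required forcing: ΔF = ΔT/λ = 1.6/1.04 = 1.5385 W/m².
Then ln(C/277) = ΔF/5.35 = 1.5385/5.35 = 0.28757.
So C = 277 × e^0.28757 = 277 × 1.33318 = 369.29 ppm.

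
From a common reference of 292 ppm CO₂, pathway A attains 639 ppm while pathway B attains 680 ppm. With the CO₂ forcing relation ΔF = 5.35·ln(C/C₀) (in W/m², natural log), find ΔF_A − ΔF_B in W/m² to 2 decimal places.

ΔF_A − ΔF_B = -0.33 W/m²

ΔF_A = 5.35 ln(639/292) = 5.35 × 0.78315 = 4.1899 W/m².
ΔF_B = 5.35 ln(680/292) = 5.35 × 0.84534 = 4.5226 W/m².
Difference: 4.1899 − 4.5226 = -0.3327 W/m².
(Equivalently, ΔF_A − ΔF_B = 5.35 ln(639/680) = 5.35 × -0.06219 = -0.3327 W/m².)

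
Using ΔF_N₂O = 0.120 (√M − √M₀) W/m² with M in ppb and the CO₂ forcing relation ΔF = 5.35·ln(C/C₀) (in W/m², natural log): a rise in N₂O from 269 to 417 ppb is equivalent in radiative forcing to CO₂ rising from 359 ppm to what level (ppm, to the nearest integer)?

C ≈ 393 ppm

N₂O forcing: 0.120 × (√417 − √269) = 0.120 × (20.4206 − 16.4012) = 0.120 × 4.0194 = 0.48233 W/m².
Set 5.35 ln(C/359) = 0.48233: ln(C/359) = 0.48233/5.35 = 0.09016, so C = 359 × e^0.09016 = 359 × 1.09435 = 392.87 ppm.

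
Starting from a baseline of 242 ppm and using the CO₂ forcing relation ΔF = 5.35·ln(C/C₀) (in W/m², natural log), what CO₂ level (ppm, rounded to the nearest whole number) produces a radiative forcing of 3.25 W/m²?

Set 5.35 ln(C/242) = 3.25, so ln(C/242) = 3.25/5.35 = 0.60748.
Then C/242 = e^0.60748 = 1.83580, giving C = 242 × 1.83580 = 444.26 ppm.

C ≈ 444 ppm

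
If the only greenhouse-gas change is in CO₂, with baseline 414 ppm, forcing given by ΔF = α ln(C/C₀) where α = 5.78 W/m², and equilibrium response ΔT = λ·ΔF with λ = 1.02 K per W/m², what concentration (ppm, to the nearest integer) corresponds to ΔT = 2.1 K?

Required forcing: ΔF = ΔT/λ = 2.1/1.02 = 2.0588 W/m².
Then ln(C/414) = ΔF/5.78 = 2.0588/5.78 = 0.35619.
So C = 414 × e^0.35619 = 414 × 1.42788 = 591.14 ppm.

C ≈ 591 ppm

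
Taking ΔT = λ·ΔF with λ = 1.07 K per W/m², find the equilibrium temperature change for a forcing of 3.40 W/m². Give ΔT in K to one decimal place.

ΔT = 3.6 K

ΔT = λ ΔF = 1.07 × 3.40 = 3.6380 K.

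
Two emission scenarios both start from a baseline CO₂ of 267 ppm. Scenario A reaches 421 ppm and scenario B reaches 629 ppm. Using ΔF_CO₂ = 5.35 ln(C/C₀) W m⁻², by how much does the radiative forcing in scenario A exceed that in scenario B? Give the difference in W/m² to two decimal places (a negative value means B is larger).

ΔF_A − ΔF_B = -2.15 W/m²

ΔF_A = 5.35 ln(421/267) = 5.35 × 0.45538 = 2.4363 W/m².
ΔF_B = 5.35 ln(629/267) = 5.35 × 0.85688 = 4.5843 W/m².
Difference: 2.4363 − 4.5843 = -2.1480 W/m².
(Equivalently, ΔF_A − ΔF_B = 5.35 ln(421/629) = 5.35 × -0.40150 = -2.1480 W/m².)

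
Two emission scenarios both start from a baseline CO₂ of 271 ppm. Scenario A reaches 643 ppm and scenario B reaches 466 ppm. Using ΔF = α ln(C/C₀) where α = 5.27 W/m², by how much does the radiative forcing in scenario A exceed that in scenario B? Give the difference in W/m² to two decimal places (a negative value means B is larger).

ΔF_A − ΔF_B = 1.70 W/m²

ΔF_A = 5.27 ln(643/271) = 5.27 × 0.86403 = 4.5534 W/m².
ΔF_B = 5.27 ln(466/271) = 5.27 × 0.54207 = 2.8567 W/m².
Difference: 4.5534 − 2.8567 = 1.6967 W/m².
(Equivalently, ΔF_A − ΔF_B = 5.27 ln(643/466) = 5.27 × 0.32196 = 1.6967 W/m².)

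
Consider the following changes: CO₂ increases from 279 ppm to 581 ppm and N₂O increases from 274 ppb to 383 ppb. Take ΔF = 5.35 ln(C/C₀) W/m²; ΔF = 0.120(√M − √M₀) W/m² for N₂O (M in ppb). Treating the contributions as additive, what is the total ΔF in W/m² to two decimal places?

ΔF = 4.29 W/m²

CO₂: 5.35 × ln(581/279) = 5.35 × ln(2.08244) = 5.35 × 0.73354 = 3.9244 W/m².
N₂O: 0.120 × (√383 − √274) = 0.120 × (19.5704 − 16.5529) = 0.120 × 3.0175 = 0.3621 W/m².
Total ΔF = 3.9244 + 0.3621 = 4.2865 W/m².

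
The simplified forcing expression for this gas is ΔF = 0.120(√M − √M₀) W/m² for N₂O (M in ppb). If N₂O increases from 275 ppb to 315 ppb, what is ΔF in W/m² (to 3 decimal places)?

ΔF = 0.140 W/m²

N₂O: 0.120 × (√315 − √275) = 0.120 × (17.7482 − 16.5831) = 0.120 × 1.1651 = 0.1398 W/m².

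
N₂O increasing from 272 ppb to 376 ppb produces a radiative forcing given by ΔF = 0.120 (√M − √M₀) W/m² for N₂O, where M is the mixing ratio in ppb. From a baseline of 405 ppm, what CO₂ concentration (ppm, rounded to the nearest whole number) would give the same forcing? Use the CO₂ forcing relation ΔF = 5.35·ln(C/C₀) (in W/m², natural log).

C ≈ 432 ppm

N₂O forcing: 0.120 × (√376 − √272) = 0.120 × (19.3907 − 16.4924) = 0.120 × 2.8983 = 0.34780 W/m².
Set 5.35 ln(C/405) = 0.34780: ln(C/405) = 0.34780/5.35 = 0.06501, so C = 405 × e^0.06501 = 405 × 1.06717 = 432.20 ppm.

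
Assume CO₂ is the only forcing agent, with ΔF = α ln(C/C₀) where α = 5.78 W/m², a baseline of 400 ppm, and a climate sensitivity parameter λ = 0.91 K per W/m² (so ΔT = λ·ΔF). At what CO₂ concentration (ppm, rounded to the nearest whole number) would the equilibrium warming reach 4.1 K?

Required forcing: ΔF = ΔT/λ = 4.1/0.91 = 4.5055 W/m².
Then ln(C/400) = ΔF/5.78 = 4.5055/5.78 = 0.77950.
So C = 400 × e^0.77950 = 400 × 2.18038 = 872.15 ppm.

C ≈ 872 ppm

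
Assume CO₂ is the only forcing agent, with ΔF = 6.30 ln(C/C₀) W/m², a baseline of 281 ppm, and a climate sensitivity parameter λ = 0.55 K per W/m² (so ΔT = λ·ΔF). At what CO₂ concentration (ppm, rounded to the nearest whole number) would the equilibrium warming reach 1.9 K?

Required forcing: ΔF = ΔT/λ = 1.9/0.55 = 3.4545 W/m².
Then ln(C/281) = ΔF/6.30 = 3.4545/6.30 = 0.54833.
So C = 281 × e^0.54833 = 281 × 1.73036 = 486.23 ppm.

C ≈ 486 ppm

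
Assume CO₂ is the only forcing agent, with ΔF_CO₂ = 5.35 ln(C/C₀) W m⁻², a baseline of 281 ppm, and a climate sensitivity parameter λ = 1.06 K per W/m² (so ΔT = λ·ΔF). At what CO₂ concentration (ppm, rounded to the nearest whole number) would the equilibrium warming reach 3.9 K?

C ≈ 559 ppm

Required forcing: ΔF = ΔT/λ = 3.9/1.06 = 3.6792 W/m².
Then ln(C/281) = ΔF/5.35 = 3.6792/5.35 = 0.68770.
So C = 281 × e^0.68770 = 281 × 1.98914 = 558.95 ppm.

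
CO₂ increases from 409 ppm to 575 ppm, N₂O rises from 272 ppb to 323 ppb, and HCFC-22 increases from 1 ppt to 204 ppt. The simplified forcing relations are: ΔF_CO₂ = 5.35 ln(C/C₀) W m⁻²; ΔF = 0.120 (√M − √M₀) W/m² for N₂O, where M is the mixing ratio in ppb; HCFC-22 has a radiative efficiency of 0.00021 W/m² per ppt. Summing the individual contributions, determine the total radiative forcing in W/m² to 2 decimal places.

CO₂: 5.35 × ln(575/409) = 5.35 × ln(1.40587) = 5.35 × 0.34066 = 1.8225 W/m².
N₂O: 0.120 × (√323 − √272) = 0.120 × (17.9722 − 16.4924) = 0.120 × 1.4798 = 0.1776 W/m².
HCFC-22: ΔF = 0.00021 × (204 − 1) = 0.00021 × 203 = 0.0426 W/m².
Total ΔF = 1.8225 + 0.1776 + 0.0426 = 2.0427 W/m².

ΔF = 2.04 W/m²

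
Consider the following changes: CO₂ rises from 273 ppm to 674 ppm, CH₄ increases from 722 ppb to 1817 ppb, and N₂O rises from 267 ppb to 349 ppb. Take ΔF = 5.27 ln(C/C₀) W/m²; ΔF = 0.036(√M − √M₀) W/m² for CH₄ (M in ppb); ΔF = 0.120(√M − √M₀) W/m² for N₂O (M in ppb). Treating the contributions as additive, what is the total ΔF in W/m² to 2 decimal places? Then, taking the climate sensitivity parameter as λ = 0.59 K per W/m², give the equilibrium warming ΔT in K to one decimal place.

CO₂: 5.27 × ln(674/273) = 5.27 × ln(2.46886) = 5.27 × 0.90376 = 4.7628 W/m².
CH₄: 0.036 × (√1817 − √722) = 0.036 × (42.6263 − 26.8701) = 0.036 × 15.7562 = 0.5672 W/m².
N₂O: 0.120 × (√349 − √267) = 0.120 × (18.6815 − 16.3401) = 0.120 × 2.3414 = 0.2810 W/m².
Total ΔF = 4.7628 + 0.5672 + 0.2810 = 5.6110 W/m².
ΔT = λ ΔF = 0.59 × 5.61 = 3.3099 K.

ΔF = 5.61 W/m²; ΔT = 3.3 K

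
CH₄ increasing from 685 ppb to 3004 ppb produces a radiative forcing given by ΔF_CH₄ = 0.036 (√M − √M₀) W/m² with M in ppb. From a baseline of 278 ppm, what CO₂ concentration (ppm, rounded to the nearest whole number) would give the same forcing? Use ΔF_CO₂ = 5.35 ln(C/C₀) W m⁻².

CH₄ forcing: 0.036 × (√3004 − √685) = 0.036 × (54.8088 − 26.1725) = 0.036 × 28.6363 = 1.03091 W/m².
Set 5.35 ln(C/278) = 1.03091: ln(C/278) = 1.03091/5.35 = 0.19269, so C = 278 × e^0.19269 = 278 × 1.21251 = 337.08 ppm.

C ≈ 337 ppm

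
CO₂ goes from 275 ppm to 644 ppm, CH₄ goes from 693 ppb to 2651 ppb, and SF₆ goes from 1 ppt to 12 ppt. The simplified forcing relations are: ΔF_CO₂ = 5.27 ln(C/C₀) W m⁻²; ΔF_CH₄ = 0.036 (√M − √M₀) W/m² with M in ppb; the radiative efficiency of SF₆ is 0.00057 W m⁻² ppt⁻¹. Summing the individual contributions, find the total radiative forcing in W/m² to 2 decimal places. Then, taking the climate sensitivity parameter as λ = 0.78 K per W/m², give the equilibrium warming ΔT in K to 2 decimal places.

CO₂: 5.27 × ln(644/275) = 5.27 × ln(2.34182) = 5.27 × 0.85093 = 4.4844 W/m².
CH₄: 0.036 × (√2651 − √693) = 0.036 × (51.4879 − 26.3249) = 0.036 × 25.1630 = 0.9059 W/m².
SF₆: ΔF = 0.00057 × (12 − 1) = 0.00057 × 11 = 0.0063 W/m².
Total ΔF = 4.4844 + 0.9059 + 0.0063 = 5.3966 W/m².
ΔT = λ ΔF = 0.78 × 5.40 = 4.2120 K.

ΔF = 5.40 W/m²; ΔT = 4.21 K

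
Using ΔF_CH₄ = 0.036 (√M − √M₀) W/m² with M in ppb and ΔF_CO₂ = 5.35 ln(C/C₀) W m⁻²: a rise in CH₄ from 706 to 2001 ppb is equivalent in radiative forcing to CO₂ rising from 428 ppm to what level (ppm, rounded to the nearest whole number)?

CH₄ forcing: 0.036 × (√2001 − √706) = 0.036 × (44.7325 − 26.5707) = 0.036 × 18.1618 = 0.65382 W/m².
Set 5.35 ln(C/428) = 0.65382: ln(C/428) = 0.65382/5.35 = 0.12221, so C = 428 × e^0.12221 = 428 × 1.12999 = 483.64 ppm.

C ≈ 484 ppm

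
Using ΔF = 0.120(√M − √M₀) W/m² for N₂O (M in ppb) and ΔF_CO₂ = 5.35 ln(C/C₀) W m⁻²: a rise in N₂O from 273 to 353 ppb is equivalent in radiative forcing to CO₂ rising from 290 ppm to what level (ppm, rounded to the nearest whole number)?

C ≈ 305 ppm

N₂O forcing: 0.120 × (√353 − √273) = 0.120 × (18.7883 − 16.5227) = 0.120 × 2.2656 = 0.27187 W/m².
Set 5.35 ln(C/290) = 0.27187: ln(C/290) = 0.27187/5.35 = 0.05082, so C = 290 × e^0.05082 = 290 × 1.05213 = 305.12 ppm.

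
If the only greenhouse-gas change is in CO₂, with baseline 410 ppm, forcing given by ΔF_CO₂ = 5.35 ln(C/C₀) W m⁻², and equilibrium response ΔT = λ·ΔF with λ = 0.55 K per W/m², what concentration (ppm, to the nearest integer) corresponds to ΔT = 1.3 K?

C ≈ 638 ppm

Required forcing: ΔF = ΔT/λ = 1.3/0.55 = 2.3636 W/m².
Then ln(C/410) = ΔF/5.35 = 2.3636/5.35 = 0.44179.
So C = 410 × e^0.44179 = 410 × 1.55549 = 637.75 ppm.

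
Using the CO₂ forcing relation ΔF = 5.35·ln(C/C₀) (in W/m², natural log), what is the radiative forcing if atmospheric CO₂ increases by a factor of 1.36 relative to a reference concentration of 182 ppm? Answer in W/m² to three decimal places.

Because the forcing depends only on the ratio C/C₀, the initial concentration does not enter.
ΔF = 5.35 × ln(1.36) = 5.35 × 0.30748 = 1.6450 W/m².

ΔF = 1.645 W/m²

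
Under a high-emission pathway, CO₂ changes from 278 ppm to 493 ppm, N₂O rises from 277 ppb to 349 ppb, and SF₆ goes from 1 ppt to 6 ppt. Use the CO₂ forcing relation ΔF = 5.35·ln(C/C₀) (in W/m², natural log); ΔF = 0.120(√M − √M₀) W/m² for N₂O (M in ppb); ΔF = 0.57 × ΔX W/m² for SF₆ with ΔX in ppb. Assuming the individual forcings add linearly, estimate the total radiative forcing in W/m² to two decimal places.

ΔF = 3.31 W/m²

CO₂: 5.35 × ln(493/278) = 5.35 × ln(1.77338) = 5.35 × 0.57289 = 3.0650 W/m².
N₂O: 0.120 × (√349 − √277) = 0.120 × (18.6815 − 16.6433) = 0.120 × 2.0382 = 0.2446 W/m².
SF₆: Δ = 6 − 1 = 5 ppt = 0.005 ppb; ΔF = 0.57 × 0.005 = 0.0029 W/m².
Total ΔF = 3.0650 + 0.2446 + 0.0029 = 3.3125 W/m².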